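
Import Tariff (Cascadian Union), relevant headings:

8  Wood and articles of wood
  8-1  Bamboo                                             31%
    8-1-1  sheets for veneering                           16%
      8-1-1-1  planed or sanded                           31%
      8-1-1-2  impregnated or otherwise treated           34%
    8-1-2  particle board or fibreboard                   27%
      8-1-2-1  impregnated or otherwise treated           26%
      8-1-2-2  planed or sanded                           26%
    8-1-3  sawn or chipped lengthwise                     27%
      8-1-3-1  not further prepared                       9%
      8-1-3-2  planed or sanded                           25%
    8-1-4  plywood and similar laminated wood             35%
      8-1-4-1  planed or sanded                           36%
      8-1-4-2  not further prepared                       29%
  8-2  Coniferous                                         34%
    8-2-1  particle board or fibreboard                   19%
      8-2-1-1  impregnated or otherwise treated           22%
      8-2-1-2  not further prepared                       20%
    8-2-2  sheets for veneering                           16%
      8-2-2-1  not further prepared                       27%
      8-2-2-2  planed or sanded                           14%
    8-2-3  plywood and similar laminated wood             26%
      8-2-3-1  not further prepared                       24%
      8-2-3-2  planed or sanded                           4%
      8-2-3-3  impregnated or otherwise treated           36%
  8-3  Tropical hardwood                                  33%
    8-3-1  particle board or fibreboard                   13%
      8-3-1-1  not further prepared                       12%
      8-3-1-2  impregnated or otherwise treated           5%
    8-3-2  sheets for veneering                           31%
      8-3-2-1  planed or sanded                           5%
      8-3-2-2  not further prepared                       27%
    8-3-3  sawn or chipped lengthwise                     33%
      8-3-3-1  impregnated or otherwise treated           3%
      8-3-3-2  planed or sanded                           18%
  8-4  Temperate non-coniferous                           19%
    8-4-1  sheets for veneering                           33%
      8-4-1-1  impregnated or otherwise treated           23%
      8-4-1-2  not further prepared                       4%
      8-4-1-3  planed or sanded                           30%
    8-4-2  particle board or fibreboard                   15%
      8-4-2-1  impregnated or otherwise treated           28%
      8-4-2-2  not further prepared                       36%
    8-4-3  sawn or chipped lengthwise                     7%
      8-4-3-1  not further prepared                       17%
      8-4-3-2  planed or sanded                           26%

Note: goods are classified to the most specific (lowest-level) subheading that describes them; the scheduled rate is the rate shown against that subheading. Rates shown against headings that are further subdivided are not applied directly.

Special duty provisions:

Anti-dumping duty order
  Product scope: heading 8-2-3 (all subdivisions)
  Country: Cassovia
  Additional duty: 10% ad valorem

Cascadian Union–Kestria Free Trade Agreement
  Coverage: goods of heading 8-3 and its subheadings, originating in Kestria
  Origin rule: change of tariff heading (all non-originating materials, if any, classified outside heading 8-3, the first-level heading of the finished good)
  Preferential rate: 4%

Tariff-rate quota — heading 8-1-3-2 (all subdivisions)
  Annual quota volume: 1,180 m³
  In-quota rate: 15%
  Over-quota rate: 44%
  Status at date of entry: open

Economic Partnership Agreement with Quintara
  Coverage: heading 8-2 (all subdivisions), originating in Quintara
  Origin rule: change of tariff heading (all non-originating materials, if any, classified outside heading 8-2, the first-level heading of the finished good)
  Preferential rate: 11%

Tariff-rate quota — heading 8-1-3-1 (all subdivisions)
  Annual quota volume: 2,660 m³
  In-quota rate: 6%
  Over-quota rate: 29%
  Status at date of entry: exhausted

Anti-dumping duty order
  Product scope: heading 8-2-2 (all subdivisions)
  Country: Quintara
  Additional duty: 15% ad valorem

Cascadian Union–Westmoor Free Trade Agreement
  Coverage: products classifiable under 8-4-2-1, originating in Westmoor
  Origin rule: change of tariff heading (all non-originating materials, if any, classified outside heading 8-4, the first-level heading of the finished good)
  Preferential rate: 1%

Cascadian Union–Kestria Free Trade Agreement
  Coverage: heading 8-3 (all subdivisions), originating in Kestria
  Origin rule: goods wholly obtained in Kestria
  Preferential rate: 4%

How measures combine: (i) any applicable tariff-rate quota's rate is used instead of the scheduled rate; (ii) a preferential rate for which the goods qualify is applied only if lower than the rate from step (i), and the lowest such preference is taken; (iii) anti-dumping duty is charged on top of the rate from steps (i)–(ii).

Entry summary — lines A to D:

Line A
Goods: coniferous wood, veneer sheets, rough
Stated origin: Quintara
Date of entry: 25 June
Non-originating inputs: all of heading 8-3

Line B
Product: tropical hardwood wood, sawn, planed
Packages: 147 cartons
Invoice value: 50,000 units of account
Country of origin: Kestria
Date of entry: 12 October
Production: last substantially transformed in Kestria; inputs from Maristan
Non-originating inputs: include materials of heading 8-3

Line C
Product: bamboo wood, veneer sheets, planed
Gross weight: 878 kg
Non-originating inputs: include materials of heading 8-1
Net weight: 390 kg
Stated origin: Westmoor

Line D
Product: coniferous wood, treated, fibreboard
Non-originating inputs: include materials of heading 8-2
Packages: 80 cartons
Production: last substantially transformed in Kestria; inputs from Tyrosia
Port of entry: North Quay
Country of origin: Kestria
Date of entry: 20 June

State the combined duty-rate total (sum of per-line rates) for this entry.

Line A: coniferous → 8-2; veneer sheets → 8-2-2; rough → 8-2-2-1. Scheduled 27%. Quintara agreement on 8-2: CTH met → 11% available; preferential 11%; anti-dumping (Quintara, 8-2-2): +15%; total 11% + 15% = 26%. → 26%.
Line B: tropical hardwood → 8-3; sawn → 8-3-3; planed → 8-3-3-2. Scheduled 18%. Kestria agreement on 8-3: CTH not met; Kestria agreement on 8-3: not wholly obtained. → 18%.
Line C: bamboo → 8-1; veneer sheets → 8-1-1; planed → 8-1-1-1. Scheduled 31%. Westmoor agreement on 8-4-2-1: 8-1-1-1 not covered. → 31%.
Line D: coniferous → 8-2; fibreboard → 8-2-1; treated → 8-2-1-1. Scheduled 22%. Kestria agreement on 8-3: 8-2-1-1 not covered; Kestria agreement on 8-3: 8-2-1-1 not covered. → 22%.
Sum: 26% + 18% + 31% + 22% = 97%.

97%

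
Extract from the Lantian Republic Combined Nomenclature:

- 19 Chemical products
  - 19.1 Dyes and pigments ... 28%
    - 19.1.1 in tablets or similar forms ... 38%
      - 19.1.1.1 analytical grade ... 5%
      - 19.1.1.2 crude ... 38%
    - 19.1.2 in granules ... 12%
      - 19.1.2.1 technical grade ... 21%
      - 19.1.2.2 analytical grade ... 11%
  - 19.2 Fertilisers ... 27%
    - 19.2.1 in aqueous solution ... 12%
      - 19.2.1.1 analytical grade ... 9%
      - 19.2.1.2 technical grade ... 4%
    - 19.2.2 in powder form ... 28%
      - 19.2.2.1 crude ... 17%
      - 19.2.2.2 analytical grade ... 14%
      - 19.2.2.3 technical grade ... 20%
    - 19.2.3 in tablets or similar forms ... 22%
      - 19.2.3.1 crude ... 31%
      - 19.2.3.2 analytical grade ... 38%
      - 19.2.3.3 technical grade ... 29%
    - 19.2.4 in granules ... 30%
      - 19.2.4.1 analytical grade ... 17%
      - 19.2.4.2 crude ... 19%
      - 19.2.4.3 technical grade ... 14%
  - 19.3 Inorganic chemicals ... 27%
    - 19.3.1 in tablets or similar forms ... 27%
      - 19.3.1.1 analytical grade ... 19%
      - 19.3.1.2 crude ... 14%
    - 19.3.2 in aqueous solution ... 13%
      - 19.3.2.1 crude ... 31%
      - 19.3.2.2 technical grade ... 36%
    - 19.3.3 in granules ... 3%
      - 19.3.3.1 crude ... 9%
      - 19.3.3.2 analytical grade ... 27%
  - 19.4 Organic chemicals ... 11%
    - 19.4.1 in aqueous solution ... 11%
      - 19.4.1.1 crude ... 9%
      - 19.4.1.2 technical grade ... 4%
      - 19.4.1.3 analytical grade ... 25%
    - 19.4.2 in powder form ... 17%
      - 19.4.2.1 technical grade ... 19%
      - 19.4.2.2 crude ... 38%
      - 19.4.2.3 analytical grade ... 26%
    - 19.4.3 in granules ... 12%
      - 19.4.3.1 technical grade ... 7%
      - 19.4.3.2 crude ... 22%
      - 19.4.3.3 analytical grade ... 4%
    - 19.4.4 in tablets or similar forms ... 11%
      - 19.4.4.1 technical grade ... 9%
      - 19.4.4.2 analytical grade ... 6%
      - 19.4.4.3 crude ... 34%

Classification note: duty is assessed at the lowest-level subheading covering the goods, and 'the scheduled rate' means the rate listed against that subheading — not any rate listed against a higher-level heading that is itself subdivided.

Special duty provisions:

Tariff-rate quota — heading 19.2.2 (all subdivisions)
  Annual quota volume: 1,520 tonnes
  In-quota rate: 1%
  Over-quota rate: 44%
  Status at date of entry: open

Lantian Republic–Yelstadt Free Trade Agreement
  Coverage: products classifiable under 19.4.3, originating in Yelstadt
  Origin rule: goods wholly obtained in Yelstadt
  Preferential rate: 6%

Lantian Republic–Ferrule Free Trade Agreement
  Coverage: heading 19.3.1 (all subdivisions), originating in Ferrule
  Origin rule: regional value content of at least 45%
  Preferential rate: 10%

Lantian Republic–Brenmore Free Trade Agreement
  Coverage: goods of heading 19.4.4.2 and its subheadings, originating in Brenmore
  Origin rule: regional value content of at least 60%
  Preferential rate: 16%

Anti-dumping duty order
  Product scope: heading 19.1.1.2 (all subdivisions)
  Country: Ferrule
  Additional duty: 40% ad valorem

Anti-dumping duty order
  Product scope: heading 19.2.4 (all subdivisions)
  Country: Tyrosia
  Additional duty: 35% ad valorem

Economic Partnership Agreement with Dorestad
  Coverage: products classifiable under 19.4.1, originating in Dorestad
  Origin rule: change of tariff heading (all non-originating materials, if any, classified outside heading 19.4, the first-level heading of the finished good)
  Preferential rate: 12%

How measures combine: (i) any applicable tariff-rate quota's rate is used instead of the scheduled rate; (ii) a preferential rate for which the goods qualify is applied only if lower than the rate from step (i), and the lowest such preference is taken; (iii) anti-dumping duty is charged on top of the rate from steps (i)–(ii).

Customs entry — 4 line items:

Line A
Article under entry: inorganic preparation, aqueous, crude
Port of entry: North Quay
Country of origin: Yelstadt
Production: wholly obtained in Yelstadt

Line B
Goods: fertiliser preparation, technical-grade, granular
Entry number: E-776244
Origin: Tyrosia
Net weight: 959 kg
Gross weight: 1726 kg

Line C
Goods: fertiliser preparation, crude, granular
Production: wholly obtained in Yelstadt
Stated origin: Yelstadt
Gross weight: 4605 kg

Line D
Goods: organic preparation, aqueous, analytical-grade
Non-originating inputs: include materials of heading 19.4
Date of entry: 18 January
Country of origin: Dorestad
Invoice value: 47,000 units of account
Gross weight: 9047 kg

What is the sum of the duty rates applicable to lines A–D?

124%

Line A: inorganic → 19.3; aqueous → 19.3.2; crude → 19.3.2.1. Scheduled 31%. Yelstadt agreement on 19.4.3: 19.3.2.1 not covered. → 31%.
Line B: fertiliser → 19.2; granular → 19.2.4; technical-grade → 19.2.4.3. Scheduled 14%. anti-dumping (Tyrosia, 19.2.4): +35%; total 14% + 35% = 49%. → 49%.
Line C: fertiliser → 19.2; granular → 19.2.4; crude → 19.2.4.2. Scheduled 19%. Yelstadt agreement on 19.4.3: 19.2.4.2 not covered. → 19%.
Line D: organic → 19.4; aqueous → 19.4.1; analytical-grade → 19.4.1.3. Scheduled 25%. Dorestad agreement on 19.4.1: CTH not met. → 25%.
Sum: 31% + 49% + 19% + 25% = 124%.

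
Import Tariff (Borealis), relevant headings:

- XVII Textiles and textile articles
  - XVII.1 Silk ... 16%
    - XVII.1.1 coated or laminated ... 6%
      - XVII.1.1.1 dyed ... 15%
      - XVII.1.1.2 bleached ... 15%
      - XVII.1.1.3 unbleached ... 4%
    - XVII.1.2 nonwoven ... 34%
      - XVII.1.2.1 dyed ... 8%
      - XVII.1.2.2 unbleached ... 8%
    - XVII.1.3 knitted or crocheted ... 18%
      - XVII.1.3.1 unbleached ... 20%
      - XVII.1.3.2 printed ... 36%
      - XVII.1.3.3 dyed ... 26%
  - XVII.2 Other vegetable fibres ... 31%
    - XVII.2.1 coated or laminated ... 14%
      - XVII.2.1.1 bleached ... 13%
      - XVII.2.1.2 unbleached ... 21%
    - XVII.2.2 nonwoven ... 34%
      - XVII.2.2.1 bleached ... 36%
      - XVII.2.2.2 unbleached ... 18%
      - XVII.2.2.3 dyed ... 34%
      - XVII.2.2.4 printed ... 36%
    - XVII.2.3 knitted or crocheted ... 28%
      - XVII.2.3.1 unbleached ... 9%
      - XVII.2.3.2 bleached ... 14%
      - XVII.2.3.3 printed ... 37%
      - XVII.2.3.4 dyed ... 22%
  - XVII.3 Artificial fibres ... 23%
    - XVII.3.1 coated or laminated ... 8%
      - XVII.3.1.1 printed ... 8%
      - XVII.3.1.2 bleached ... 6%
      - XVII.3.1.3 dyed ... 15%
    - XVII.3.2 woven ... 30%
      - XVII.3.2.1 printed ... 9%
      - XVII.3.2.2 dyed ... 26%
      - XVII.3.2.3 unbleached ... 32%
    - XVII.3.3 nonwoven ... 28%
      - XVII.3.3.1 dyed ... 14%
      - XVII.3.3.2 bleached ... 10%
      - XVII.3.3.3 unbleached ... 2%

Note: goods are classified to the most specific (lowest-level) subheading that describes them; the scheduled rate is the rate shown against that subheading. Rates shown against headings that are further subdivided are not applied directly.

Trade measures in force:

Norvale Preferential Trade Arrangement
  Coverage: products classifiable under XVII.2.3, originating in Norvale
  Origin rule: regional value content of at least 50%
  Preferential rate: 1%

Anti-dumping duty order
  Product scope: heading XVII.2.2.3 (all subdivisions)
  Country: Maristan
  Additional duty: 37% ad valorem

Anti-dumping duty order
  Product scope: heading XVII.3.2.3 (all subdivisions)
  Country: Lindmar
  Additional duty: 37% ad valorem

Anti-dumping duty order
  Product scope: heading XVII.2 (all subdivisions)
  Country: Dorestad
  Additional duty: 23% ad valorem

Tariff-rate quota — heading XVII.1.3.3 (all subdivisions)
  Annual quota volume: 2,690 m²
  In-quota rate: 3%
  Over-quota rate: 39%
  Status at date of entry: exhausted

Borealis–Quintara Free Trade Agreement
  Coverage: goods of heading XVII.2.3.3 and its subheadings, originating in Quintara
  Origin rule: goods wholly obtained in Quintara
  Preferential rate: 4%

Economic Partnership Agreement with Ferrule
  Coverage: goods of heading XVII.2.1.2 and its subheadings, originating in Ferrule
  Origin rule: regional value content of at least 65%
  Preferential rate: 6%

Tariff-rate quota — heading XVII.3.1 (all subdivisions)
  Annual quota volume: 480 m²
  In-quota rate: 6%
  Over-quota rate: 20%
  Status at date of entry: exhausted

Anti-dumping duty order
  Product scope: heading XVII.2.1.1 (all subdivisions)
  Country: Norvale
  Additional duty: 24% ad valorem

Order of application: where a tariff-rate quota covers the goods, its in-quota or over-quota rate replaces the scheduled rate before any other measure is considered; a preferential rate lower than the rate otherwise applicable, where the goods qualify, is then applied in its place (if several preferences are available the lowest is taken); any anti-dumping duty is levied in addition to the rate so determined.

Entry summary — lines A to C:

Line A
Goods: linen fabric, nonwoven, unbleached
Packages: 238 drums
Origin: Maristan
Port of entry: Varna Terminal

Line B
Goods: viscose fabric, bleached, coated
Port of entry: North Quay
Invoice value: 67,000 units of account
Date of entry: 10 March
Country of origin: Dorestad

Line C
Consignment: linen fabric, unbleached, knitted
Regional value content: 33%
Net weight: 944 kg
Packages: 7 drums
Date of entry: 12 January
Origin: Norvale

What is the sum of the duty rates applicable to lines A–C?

Line A: linen → XVII.2; nonwoven → XVII.2.2; unbleached → XVII.2.2.2. Scheduled 18%. No special measure applies. → 18%.
Line B: viscose → XVII.3; coated → XVII.3.1; bleached → XVII.3.1.2. Scheduled 6%. quota on XVII.3.1 exhausted → over-quota 20%. → 20%.
Line C: linen → XVII.2; knitted → XVII.2.3; unbleached → XVII.2.3.1. Scheduled 9%. Norvale agreement on XVII.2.3: RVC < 50%. → 9%.
Sum: 18% + 20% + 9% = 47%.

47%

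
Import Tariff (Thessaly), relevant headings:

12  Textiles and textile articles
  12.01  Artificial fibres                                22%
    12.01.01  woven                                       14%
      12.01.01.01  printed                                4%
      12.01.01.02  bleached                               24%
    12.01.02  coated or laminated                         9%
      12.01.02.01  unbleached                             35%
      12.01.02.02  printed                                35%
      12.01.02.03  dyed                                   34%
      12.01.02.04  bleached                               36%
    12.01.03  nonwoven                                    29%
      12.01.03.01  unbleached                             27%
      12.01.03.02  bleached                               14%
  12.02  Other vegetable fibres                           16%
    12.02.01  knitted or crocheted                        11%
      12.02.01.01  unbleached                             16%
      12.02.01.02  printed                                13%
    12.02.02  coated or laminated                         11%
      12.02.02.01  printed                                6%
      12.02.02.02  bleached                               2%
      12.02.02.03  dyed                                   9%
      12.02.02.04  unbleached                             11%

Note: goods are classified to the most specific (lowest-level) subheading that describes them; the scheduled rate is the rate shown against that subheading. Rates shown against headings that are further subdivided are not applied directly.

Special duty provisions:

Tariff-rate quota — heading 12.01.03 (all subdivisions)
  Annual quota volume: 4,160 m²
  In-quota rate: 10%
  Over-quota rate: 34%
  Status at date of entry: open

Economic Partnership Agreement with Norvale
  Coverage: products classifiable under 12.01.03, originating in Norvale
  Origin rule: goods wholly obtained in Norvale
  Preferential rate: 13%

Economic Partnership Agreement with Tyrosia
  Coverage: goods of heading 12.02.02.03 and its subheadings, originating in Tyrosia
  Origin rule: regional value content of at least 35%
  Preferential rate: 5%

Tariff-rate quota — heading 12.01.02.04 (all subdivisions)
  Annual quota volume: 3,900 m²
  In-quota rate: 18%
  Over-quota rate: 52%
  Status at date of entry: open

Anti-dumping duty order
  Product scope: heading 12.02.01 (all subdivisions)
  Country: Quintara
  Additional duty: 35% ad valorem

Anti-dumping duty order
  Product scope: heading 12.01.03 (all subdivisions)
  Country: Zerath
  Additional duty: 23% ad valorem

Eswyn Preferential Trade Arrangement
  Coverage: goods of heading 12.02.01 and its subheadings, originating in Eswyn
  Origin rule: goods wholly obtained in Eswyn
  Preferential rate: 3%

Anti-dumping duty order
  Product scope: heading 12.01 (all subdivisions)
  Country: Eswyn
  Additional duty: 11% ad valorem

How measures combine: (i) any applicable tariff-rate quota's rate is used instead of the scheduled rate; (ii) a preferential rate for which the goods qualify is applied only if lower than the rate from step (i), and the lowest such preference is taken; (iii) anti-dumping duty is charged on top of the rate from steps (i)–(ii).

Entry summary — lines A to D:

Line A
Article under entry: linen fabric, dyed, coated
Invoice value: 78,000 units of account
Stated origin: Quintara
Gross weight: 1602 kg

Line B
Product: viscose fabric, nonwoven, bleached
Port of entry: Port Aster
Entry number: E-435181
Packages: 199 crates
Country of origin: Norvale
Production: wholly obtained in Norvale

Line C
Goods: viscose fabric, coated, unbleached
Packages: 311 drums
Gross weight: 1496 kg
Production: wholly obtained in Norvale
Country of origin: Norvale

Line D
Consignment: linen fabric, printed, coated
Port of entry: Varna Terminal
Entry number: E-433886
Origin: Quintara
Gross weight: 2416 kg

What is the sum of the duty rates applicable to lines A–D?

Line A: linen → 12.02; coated → 12.02.02; dyed → 12.02.02.03. Scheduled 9%. No special measure applies. → 9%.
Line B: viscose → 12.01; nonwoven → 12.01.03; bleached → 12.01.03.02. Scheduled 14%. quota on 12.01.03 open → in-quota 10%; Norvale agreement on 12.01.03: wholly obtained → 13% available; preference 13% not lower than 10% → no reduction. → 10%.
Line C: viscose → 12.01; coated → 12.01.02; unbleached → 12.01.02.01. Scheduled 35%. Norvale agreement on 12.01.03: 12.01.02.01 not covered. → 35%.
Line D: linen → 12.02; coated → 12.02.02; printed → 12.02.02.01. Scheduled 6%. No special measure applies. → 6%.
Sum: 9% + 10% + 35% + 6% = 60%.

60%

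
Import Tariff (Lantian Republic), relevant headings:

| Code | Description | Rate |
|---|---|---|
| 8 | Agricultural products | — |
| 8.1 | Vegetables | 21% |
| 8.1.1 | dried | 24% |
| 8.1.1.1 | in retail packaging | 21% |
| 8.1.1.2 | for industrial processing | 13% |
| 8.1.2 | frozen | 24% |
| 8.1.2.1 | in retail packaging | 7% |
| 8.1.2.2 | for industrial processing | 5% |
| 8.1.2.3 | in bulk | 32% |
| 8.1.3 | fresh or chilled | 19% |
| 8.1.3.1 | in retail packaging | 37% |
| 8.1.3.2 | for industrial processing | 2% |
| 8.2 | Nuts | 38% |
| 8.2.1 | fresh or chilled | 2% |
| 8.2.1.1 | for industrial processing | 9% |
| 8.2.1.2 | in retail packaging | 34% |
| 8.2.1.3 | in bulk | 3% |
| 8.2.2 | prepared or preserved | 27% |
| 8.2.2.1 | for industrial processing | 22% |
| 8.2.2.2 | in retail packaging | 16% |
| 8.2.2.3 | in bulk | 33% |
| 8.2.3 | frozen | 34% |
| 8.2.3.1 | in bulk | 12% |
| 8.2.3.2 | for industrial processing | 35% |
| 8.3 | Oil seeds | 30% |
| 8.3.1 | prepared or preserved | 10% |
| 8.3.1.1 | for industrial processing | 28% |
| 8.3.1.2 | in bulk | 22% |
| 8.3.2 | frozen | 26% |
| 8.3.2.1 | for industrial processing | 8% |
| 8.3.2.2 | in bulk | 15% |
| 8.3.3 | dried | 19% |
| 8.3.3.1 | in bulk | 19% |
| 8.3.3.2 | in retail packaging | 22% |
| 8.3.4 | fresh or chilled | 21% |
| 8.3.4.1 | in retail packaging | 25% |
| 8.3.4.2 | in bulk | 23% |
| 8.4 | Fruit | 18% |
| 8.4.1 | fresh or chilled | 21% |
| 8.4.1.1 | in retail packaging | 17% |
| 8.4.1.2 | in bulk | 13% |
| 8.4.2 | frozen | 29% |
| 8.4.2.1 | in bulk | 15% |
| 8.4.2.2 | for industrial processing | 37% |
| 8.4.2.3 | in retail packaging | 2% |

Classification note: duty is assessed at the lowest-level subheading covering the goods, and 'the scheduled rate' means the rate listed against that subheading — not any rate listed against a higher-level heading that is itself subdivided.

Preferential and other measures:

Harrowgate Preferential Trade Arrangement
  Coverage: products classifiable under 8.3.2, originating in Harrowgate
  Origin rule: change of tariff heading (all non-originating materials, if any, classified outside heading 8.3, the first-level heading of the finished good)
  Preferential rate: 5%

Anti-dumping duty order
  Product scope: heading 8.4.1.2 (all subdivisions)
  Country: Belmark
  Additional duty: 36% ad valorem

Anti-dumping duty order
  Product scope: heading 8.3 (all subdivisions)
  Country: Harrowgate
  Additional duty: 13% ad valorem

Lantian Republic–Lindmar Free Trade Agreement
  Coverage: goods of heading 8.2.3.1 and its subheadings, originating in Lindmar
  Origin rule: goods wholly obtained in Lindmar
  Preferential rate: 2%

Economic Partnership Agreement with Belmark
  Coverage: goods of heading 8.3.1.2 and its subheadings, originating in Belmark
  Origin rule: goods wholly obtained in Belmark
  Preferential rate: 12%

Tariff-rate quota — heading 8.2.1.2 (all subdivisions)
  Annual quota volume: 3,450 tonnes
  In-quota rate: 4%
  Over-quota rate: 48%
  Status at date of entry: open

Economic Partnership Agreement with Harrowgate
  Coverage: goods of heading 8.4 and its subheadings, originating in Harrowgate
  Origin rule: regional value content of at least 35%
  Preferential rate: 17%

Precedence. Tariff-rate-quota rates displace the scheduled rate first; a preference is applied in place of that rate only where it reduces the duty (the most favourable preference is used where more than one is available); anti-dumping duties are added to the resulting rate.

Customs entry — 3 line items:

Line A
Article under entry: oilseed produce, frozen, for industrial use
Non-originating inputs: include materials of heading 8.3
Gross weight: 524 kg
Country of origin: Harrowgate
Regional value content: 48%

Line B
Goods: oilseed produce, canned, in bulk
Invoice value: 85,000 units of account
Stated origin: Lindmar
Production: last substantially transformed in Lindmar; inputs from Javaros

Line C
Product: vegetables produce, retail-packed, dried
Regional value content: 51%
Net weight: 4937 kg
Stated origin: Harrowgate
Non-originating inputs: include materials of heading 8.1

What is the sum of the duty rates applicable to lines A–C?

64%

Line A: oilseed → 8.3; frozen → 8.3.2; for industrial use → 8.3.2.1. Scheduled 8%. Harrowgate agreement on 8.3.2: CTH not met; Harrowgate agreement on 8.4: 8.3.2.1 not covered; anti-dumping (Harrowgate, 8.3): +13%; total 8% + 13% = 21%. → 21%.
Line B: oilseed → 8.3; canned → 8.3.1; in bulk → 8.3.1.2. Scheduled 22%. Lindmar agreement on 8.2.3.1: 8.3.1.2 not covered. → 22%.
Line C: vegetables → 8.1; dried → 8.1.1; retail-packed → 8.1.1.1. Scheduled 21%. Harrowgate agreement on 8.3.2: 8.1.1.1 not covered; Harrowgate agreement on 8.4: 8.1.1.1 not covered. → 21%.
Sum: 21% + 22% + 21% = 64%.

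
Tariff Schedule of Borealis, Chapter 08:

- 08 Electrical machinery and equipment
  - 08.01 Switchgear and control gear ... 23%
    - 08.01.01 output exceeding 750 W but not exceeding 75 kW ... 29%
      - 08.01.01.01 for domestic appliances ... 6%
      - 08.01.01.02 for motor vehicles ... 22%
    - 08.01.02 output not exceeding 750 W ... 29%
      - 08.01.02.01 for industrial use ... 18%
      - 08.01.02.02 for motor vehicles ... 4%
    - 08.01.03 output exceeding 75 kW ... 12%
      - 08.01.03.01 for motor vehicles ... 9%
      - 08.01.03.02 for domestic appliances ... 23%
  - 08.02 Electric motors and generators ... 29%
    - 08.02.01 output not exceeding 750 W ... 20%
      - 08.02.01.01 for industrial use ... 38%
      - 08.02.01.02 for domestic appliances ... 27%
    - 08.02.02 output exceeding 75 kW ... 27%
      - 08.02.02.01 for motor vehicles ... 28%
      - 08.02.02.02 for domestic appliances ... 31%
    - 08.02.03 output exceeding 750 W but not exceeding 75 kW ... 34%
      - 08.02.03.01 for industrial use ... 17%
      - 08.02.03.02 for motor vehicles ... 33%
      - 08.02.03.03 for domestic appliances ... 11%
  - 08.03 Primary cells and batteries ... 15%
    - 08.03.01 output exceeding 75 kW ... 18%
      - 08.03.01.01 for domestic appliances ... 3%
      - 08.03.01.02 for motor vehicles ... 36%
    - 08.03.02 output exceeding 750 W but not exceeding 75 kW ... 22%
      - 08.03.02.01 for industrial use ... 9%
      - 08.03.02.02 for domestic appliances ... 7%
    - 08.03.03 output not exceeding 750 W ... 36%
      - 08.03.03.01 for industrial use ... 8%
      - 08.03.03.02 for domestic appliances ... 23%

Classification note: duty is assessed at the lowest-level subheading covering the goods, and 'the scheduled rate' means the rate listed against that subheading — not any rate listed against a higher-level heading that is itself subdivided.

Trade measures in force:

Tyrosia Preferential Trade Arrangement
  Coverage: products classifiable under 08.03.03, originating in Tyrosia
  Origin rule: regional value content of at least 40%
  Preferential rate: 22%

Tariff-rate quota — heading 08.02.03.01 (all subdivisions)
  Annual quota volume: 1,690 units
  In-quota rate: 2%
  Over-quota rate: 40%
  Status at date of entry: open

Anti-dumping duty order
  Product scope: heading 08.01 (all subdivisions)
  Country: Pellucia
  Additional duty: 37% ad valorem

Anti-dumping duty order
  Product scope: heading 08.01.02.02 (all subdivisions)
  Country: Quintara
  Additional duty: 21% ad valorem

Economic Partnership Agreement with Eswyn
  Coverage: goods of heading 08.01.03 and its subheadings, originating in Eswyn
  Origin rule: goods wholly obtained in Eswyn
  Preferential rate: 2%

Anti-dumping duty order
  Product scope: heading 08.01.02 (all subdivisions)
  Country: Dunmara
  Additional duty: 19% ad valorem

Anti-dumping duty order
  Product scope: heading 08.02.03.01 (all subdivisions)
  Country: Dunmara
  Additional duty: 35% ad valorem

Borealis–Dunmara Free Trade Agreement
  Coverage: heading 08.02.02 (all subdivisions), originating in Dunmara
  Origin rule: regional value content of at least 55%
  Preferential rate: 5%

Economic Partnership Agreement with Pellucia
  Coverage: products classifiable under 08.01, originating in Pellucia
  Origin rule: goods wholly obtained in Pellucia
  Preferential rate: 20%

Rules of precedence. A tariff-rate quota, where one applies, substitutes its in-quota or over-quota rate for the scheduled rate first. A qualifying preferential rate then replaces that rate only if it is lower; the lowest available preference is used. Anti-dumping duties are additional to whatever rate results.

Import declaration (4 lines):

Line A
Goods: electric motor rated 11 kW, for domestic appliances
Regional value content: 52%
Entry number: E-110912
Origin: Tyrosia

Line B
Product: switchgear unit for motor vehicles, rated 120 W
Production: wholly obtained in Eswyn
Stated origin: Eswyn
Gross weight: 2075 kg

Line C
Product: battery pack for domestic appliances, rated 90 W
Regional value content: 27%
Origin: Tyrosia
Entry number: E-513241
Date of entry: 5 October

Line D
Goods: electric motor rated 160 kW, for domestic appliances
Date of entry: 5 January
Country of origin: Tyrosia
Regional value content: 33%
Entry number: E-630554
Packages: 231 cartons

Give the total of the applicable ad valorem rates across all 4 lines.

69%

Line A: electric motor → 08.02; rated 11 kW → 08.02.03; for domestic appliances → 08.02.03.03. Scheduled 11%. Tyrosia agreement on 08.03.03: 08.02.03.03 not covered. → 11%.
Line B: switchgear unit → 08.01; rated 120 W → 08.01.02; for motor vehicles → 08.01.02.02. Scheduled 4%. Eswyn agreement on 08.01.03: 08.01.02.02 not covered. → 4%.
Line C: battery pack → 08.03; rated 90 W → 08.03.03; for domestic appliances → 08.03.03.02. Scheduled 23%. Tyrosia agreement on 08.03.03: RVC < 40%. → 23%.
Line D: electric motor → 08.02; rated 160 kW → 08.02.02; for domestic appliances → 08.02.02.02. Scheduled 31%. Tyrosia agreement on 08.03.03: 08.02.02.02 not covered. → 31%.
Sum: 11% + 4% + 23% + 31% = 69%.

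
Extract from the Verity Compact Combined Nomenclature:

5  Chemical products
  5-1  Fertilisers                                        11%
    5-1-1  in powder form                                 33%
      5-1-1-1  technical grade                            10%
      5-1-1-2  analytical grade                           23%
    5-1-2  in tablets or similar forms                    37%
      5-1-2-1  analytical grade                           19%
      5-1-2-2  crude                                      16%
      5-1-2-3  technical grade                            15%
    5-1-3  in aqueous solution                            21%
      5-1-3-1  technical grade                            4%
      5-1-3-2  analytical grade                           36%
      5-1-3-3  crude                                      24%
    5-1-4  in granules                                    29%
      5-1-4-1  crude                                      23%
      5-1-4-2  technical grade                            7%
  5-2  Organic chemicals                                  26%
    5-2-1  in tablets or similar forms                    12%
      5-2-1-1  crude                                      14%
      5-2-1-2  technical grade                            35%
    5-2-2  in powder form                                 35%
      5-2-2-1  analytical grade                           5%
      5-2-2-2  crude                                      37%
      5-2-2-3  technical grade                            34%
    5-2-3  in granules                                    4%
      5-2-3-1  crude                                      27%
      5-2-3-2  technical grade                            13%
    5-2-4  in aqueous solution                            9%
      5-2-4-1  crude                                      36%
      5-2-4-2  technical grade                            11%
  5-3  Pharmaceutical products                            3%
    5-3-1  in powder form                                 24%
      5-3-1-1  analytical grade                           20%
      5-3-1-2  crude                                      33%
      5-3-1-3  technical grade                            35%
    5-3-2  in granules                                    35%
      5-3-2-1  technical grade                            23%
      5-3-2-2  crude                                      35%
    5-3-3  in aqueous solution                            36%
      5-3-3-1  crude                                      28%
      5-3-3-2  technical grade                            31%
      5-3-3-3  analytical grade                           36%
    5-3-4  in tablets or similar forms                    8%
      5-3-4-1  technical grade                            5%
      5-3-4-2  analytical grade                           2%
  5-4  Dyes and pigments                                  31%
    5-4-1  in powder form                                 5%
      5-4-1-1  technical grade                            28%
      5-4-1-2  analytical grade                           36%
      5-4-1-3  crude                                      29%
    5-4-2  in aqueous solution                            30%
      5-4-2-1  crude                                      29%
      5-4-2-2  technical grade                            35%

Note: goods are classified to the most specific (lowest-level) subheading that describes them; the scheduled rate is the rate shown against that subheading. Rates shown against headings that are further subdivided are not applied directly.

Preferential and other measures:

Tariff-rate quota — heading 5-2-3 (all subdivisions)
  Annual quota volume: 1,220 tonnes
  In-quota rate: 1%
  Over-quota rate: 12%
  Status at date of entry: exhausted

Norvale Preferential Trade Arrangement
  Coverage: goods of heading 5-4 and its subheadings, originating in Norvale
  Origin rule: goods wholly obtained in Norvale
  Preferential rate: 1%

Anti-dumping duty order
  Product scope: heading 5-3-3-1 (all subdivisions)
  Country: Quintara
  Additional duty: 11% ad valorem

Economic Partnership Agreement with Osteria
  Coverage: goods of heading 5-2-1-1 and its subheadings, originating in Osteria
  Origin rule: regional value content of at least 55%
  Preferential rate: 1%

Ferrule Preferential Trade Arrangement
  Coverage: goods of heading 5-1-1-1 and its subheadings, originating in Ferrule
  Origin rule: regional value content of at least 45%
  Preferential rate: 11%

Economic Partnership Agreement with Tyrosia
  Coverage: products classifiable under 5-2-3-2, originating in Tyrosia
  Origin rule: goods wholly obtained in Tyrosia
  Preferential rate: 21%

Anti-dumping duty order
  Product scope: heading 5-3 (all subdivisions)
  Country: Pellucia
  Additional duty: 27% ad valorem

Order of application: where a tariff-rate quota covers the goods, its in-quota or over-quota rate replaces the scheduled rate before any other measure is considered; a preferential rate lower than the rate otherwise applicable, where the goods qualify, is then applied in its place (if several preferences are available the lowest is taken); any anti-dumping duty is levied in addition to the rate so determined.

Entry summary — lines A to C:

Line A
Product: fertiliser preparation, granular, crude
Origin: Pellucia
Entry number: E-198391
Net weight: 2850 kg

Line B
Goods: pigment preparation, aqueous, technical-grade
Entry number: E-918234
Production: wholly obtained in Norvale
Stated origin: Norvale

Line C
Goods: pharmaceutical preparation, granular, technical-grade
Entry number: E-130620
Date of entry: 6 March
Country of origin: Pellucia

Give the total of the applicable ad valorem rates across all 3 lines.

74%

Line A: fertiliser → 5-1; granular → 5-1-4; crude → 5-1-4-1. Scheduled 23%. No special measure applies. → 23%.
Line B: pigment → 5-4; aqueous → 5-4-2; technical-grade → 5-4-2-2. Scheduled 35%. Norvale agreement on 5-4: wholly obtained → 1% available; preferential 1%. → 1%.
Line C: pharmaceutical → 5-3; granular → 5-3-2; technical-grade → 5-3-2-1. Scheduled 23%. anti-dumping (Pellucia, 5-3): +27%; total 23% + 27% = 50%. → 50%.
Sum: 23% + 1% + 50% = 74%.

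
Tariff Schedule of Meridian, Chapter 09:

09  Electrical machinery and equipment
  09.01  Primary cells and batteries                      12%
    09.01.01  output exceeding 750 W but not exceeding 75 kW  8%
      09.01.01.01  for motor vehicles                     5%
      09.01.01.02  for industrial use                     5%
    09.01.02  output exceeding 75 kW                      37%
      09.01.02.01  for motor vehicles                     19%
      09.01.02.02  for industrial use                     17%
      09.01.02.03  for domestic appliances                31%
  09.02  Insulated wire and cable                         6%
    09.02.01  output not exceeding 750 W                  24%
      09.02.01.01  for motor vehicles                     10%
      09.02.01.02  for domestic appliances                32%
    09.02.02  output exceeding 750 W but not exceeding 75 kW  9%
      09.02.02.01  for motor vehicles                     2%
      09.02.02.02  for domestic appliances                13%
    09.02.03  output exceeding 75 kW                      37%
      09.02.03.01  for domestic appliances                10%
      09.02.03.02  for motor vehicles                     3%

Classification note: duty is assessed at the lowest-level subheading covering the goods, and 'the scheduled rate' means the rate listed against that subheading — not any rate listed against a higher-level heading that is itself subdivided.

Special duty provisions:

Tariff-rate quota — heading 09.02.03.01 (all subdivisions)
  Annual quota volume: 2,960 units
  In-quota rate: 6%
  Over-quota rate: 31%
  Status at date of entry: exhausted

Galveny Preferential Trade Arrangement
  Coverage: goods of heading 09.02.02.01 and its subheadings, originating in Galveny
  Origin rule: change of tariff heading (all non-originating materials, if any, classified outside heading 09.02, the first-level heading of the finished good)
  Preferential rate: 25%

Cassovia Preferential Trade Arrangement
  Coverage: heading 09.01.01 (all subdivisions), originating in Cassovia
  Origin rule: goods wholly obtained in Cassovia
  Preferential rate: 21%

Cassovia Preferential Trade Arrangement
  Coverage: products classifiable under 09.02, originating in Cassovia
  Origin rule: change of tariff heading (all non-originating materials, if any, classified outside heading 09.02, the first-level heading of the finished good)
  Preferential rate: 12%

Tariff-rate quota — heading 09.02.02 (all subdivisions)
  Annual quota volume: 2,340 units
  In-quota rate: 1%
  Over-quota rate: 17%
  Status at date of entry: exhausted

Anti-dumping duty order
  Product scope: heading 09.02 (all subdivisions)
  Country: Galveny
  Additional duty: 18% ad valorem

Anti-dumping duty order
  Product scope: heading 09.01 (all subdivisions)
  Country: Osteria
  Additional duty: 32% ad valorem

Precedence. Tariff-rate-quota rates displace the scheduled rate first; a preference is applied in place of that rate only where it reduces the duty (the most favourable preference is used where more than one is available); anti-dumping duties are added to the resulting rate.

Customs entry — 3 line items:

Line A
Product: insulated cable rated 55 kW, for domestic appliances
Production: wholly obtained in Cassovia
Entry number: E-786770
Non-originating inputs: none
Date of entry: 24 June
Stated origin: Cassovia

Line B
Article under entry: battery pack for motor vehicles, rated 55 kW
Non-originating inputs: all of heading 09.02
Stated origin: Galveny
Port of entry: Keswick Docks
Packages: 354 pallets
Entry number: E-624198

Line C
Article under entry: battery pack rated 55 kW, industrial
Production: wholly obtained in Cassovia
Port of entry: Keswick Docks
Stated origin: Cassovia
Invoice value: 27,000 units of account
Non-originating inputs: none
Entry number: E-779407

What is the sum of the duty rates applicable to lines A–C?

22%

Line A: insulated cable → 09.02; rated 55 kW → 09.02.02; for domestic appliances → 09.02.02.02. Scheduled 13%. quota on 09.02.02 exhausted → over-quota 17%; Cassovia agreement on 09.01.01: 09.02.02.02 not covered; Cassovia agreement on 09.02: CTH met → 12% available; preferential 12%. → 12%.
Line B: battery pack → 09.01; rated 55 kW → 09.01.01; for motor vehicles → 09.01.01.01. Scheduled 5%. Galveny agreement on 09.02.02.01: 09.01.01.01 not covered. → 5%.
Line C: battery pack → 09.01; rated 55 kW → 09.01.01; industrial → 09.01.01.02. Scheduled 5%. Cassovia agreement on 09.01.01: wholly obtained → 21% available; Cassovia agreement on 09.02: 09.01.01.02 not covered; preference 21% not lower than 5% → no reduction. → 5%.
Sum: 12% + 5% + 5% = 22%.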